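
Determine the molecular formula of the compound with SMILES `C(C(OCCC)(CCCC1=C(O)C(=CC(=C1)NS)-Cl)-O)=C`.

C15H22ClNO3S

Heavy atoms from the SMILES: 15 C, 1 Cl, 1 N, 3 O, 1 S.
Implicit hydrogens by atom environment:
  6 × C: 2 H each → 12
  4 × C (aromatic): no H
  2 × C (aromatic): 1 H each → 2
  2 × O: 1 H each → 2
  1 × C: 3 H
  1 × C: 1 H
  1 × C: no H
  1 × Cl: no H
  1 × N: 1 H
  1 × O: no H
  1 × S: 1 H
  Total hydrogens = 22.
Molecular formula: C15H22ClNO3S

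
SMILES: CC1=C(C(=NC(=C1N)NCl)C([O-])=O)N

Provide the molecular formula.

Heavy atoms from the SMILES: 7 C, 1 Cl, 4 N, 2 O.
Implicit hydrogens by atom environment:
  5 × C (aromatic): no H
  2 × N: 2 H each → 4
  1 × C: 3 H
  1 × C: no H
  1 × Cl: no H
  1 × N: 1 H
  1 × N (aromatic): no H
  1 × O: no H
  1 × O (charge -1): no H
  Total hydrogens = 8.
Net charge -1.
Molecular formula: C7H8ClN4O2-

C7H8ClN4O2-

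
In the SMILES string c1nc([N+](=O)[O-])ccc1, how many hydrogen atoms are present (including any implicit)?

Hydrogens are implicit in SMILES; fill each atom to its normal valence:
  4 × C (aromatic): 1 H each → 4
  1 × C (aromatic): no H
  1 × N (aromatic): no H
  1 × N (charge +1): no H
  1 × O: no H
  1 × O (charge -1): no H
  Total hydrogens = 4.

4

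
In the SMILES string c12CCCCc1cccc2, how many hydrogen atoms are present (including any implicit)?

12

Hydrogens are implicit in SMILES; fill each atom to its normal valence:
  4 × C: 2 H each → 8
  4 × C (aromatic): 1 H each → 4
  2 × C (aromatic): no H
  Total hydrogens = 12.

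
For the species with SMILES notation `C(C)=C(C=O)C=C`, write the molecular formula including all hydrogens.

Heavy atoms from the SMILES: 6 C, 1 O.
Implicit hydrogens by atom environment:
  3 × C: 1 H each → 3
  1 × C: 3 H
  1 × C: 2 H
  1 × C: no H
  1 × O: no H
  Total hydrogens = 8.
Molecular formula: C6H8O

C6H8O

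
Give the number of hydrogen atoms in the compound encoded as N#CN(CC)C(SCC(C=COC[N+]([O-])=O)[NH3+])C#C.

17

Hydrogens are implicit in SMILES; fill each atom to its normal valence:
  5 × C: 1 H each → 5
  3 × C: 2 H each → 6
  2 × C: no H
  2 × N: no H
  2 × O: no H
  1 × C: 3 H
  1 × N (charge +1): 3 H
  1 × N (charge +1): no H
  1 × O (charge -1): no H
  1 × S: no H
  Total hydrogens = 17.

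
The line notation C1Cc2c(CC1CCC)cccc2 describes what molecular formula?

C13H18

Heavy atoms from the SMILES: 13 C.
Implicit hydrogens by atom environment:
  5 × C: 2 H each → 10
  4 × C (aromatic): 1 H each → 4
  2 × C (aromatic): no H
  1 × C: 3 H
  1 × C: 1 H
  Total hydrogens = 18.
Molecular formula: C13H18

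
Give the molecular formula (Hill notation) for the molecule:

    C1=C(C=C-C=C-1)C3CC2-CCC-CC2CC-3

Heavy atoms from the SMILES: 16 C.
Implicit hydrogens by atom environment:
  7 × C: 2 H each → 14
  5 × C (aromatic): 1 H each → 5
  3 × C: 1 H each → 3
  1 × C (aromatic): no H
  Total hydrogens = 22.
Molecular formula: C16H22

C16H22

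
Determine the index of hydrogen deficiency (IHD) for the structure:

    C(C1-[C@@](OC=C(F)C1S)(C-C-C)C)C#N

Molecular formula from the SMILES: C11H16FNOS.
DoU = (2C + 2 + N − H − X)/2 = (2·11 + 2 + 1 − 16 − 1)/2 = 8/2 = 4.
(Structurally: 1 ring(s) + 3 π bond(s) = 4.)

4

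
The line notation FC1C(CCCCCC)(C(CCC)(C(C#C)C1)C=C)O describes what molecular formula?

Heavy atoms from the SMILES: 18 C, 1 F, 1 O.
Implicit hydrogens by atom environment:
  9 × C: 2 H each → 18
  4 × C: 1 H each → 4
  3 × C: no H
  2 × C: 3 H each → 6
  1 × F: no H
  1 × O: 1 H
  Total hydrogens = 29.
Molecular formula: C18H29FO

C18H29FO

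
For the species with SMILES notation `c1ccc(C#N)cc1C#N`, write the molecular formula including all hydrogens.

Heavy atoms from the SMILES: 8 C, 2 N.
Implicit hydrogens by atom environment:
  4 × C (aromatic): 1 H each → 4
  2 × C (aromatic): no H
  2 × C: no H
  2 × N: no H
  Total hydrogens = 4.
Molecular formula: C8H4N2

C8H4N2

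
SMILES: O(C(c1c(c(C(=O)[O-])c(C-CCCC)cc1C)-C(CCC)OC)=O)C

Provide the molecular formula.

C20H29O5-

Heavy atoms from the SMILES: 20 C, 5 O.
Implicit hydrogens by atom environment:
  6 × C: 2 H each → 12
  5 × C: 3 H each → 15
  5 × C (aromatic): no H
  4 × O: no H
  2 × C: no H
  1 × C (aromatic): 1 H
  1 × C: 1 H
  1 × O (charge -1): no H
  Total hydrogens = 29.
Net charge -1.
Molecular formula: C20H29O5-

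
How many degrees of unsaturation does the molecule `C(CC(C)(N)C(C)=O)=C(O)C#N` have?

Molecular formula from the SMILES: C8H12N2O2.
DoU = (2C + 2 + N − H − X)/2 = (2·8 + 2 + 2 − 12 − 0)/2 = 8/2 = 4.
(Structurally: 0 ring(s) + 4 π bond(s) = 4.)

4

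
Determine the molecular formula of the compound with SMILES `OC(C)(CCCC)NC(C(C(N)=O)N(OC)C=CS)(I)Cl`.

C12H23ClIN3O3S

Heavy atoms from the SMILES: 12 C, 1 Cl, 1 I, 3 N, 3 O, 1 S.
Implicit hydrogens by atom environment:
  3 × C: 3 H each → 9
  3 × C: 2 H each → 6
  3 × C: 1 H each → 3
  3 × C: no H
  2 × O: no H
  1 × Cl: no H
  1 × I: no H
  1 × N: 2 H
  1 × N: 1 H
  1 × N: no H
  1 × O: 1 H
  1 × S: 1 H
  Total hydrogens = 23.
Molecular formula: C12H23ClIN3O3S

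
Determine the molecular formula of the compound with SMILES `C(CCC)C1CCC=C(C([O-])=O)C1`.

C11H17O2-

Heavy atoms from the SMILES: 11 C, 2 O.
Implicit hydrogens by atom environment:
  6 × C: 2 H each → 12
  2 × C: 1 H each → 2
  2 × C: no H
  1 × C: 3 H
  1 × O: no H
  1 × O (charge -1): no H
  Total hydrogens = 17.
Net charge -1.
Molecular formula: C11H17O2-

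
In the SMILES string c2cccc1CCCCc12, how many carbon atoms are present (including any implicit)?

10

The symbol for carbon appears 10 times in the SMILES. Lowercase c denotes aromatic carbon and counts toward C.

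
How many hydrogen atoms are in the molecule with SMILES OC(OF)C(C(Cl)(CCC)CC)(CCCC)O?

Hydrogens are implicit in SMILES; fill each atom to its normal valence:
  6 × C: 2 H each → 12
  3 × C: 3 H each → 9
  2 × C: no H
  2 × O: 1 H each → 2
  1 × C: 1 H
  1 × Cl: no H
  1 × F: no H
  1 × O: no H
  Total hydrogens = 24.

24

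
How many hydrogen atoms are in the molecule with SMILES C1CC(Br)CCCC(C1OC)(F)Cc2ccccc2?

22

Hydrogens are implicit in SMILES; fill each atom to its normal valence:
  6 × C: 2 H each → 12
  5 × C (aromatic): 1 H each → 5
  2 × C: 1 H each → 2
  1 × Br: no H
  1 × C: 3 H
  1 × C: no H
  1 × C (aromatic): no H
  1 × F: no H
  1 × O: no H
  Total hydrogens = 22.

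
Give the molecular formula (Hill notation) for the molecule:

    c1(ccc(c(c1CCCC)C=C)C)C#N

Heavy atoms from the SMILES: 14 C, 1 N.
Implicit hydrogens by atom environment:
  4 × C: 2 H each → 8
  4 × C (aromatic): no H
  2 × C: 3 H each → 6
  2 × C (aromatic): 1 H each → 2
  1 × C: 1 H
  1 × C: no H
  1 × N: no H
  Total hydrogens = 17.
Molecular formula: C14H17N

C14H17N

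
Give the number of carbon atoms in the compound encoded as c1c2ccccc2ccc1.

The symbol for carbon appears 10 times in the SMILES. Lowercase c denotes aromatic carbon and counts toward C.

10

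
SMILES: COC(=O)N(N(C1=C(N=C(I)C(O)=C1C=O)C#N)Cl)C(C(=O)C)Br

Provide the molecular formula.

Heavy atoms from the SMILES: 1 Br, 12 C, 1 Cl, 1 I, 4 N, 5 O.
Implicit hydrogens by atom environment:
  5 × C (aromatic): no H
  4 × O: no H
  3 × C: no H
  3 × N: no H
  2 × C: 3 H each → 6
  2 × C: 1 H each → 2
  1 × Br: no H
  1 × Cl: no H
  1 × I: no H
  1 × N (aromatic): no H
  1 × O: 1 H
  Total hydrogens = 9.
Molecular formula: C12H9BrClIN4O5

C12H9BrClIN4O5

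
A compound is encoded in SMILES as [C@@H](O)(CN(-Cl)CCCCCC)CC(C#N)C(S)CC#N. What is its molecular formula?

Heavy atoms from the SMILES: 14 C, 1 Cl, 3 N, 1 O, 1 S.
Implicit hydrogens by atom environment:
  8 × C: 2 H each → 16
  3 × C: 1 H each → 3
  3 × N: no H
  2 × C: no H
  1 × C: 3 H
  1 × Cl: no H
  1 × O: 1 H
  1 × S: 1 H
  Total hydrogens = 24.
Molecular formula: C14H24ClN3OS

C14H24ClN3OS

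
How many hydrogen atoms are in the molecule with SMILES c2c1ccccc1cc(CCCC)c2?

Hydrogens are implicit in SMILES; fill each atom to its normal valence:
  7 × C (aromatic): 1 H each → 7
  3 × C: 2 H each → 6
  3 × C (aromatic): no H
  1 × C: 3 H
  Total hydrogens = 16.

16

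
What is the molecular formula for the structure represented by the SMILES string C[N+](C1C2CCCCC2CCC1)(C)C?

C13H26N+

Heavy atoms from the SMILES: 13 C, 1 N.
Implicit hydrogens by atom environment:
  7 × C: 2 H each → 14
  3 × C: 3 H each → 9
  3 × C: 1 H each → 3
  1 × N (charge +1): no H
  Total hydrogens = 26.
Net charge +1.
Molecular formula: C13H26N+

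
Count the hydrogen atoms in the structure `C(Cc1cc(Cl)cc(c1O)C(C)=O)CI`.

12

Hydrogens are implicit in SMILES; fill each atom to its normal valence:
  4 × C (aromatic): no H
  3 × C: 2 H each → 6
  2 × C (aromatic): 1 H each → 2
  1 × C: 3 H
  1 × C: no H
  1 × Cl: no H
  1 × I: no H
  1 × O: 1 H
  1 × O: no H
  Total hydrogens = 12.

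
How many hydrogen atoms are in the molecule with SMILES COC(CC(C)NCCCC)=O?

Hydrogens are implicit in SMILES; fill each atom to its normal valence:
  4 × C: 2 H each → 8
  3 × C: 3 H each → 9
  2 × O: no H
  1 × C: 1 H
  1 × C: no H
  1 × N: 1 H
  Total hydrogens = 19.

19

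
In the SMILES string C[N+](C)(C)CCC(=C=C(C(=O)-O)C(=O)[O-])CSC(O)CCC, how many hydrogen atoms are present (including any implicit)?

25

Hydrogens are implicit in SMILES; fill each atom to its normal valence:
  5 × C: 2 H each → 10
  5 × C: no H
  4 × C: 3 H each → 12
  2 × O: 1 H each → 2
  2 × O: no H
  1 × C: 1 H
  1 × N (charge +1): no H
  1 × O (charge -1): no H
  1 × S: no H
  Total hydrogens = 25.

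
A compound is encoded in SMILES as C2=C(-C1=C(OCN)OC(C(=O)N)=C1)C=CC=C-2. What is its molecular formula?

C12H12N2O3

Heavy atoms from the SMILES: 12 C, 2 N, 3 O.
Implicit hydrogens by atom environment:
  6 × C (aromatic): 1 H each → 6
  4 × C (aromatic): no H
  2 × N: 2 H each → 4
  2 × O: no H
  1 × C: 2 H
  1 × C: no H
  1 × O (aromatic): no H
  Total hydrogens = 12.
Molecular formula: C12H12N2O3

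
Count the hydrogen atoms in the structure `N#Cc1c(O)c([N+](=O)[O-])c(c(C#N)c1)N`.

4

Hydrogens are implicit in SMILES; fill each atom to its normal valence:
  5 × C (aromatic): no H
  2 × C: no H
  2 × N: no H
  1 × C (aromatic): 1 H
  1 × N: 2 H
  1 × N (charge +1): no H
  1 × O: 1 H
  1 × O: no H
  1 × O (charge -1): no H
  Total hydrogens = 4.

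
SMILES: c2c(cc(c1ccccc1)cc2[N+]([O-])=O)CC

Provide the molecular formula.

C14H13NO2

Heavy atoms from the SMILES: 14 C, 1 N, 2 O.
Implicit hydrogens by atom environment:
  8 × C (aromatic): 1 H each → 8
  4 × C (aromatic): no H
  1 × C: 3 H
  1 × C: 2 H
  1 × N (charge +1): no H
  1 × O: no H
  1 × O (charge -1): no H
  Total hydrogens = 13.
Molecular formula: C14H13NO2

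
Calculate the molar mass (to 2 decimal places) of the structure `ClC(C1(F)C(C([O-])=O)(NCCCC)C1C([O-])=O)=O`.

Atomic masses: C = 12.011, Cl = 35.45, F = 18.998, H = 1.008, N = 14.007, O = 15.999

Molecular formula: [C10H11ClFNO5]2-.
M = 10×12.011 + 1×35.45 + 1×18.998 + 11×1.008 + 1×14.007 + 5×15.999 = 279.65 g/mol.

279.65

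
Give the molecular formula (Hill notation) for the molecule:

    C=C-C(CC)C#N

Heavy atoms from the SMILES: 6 C, 1 N.
Implicit hydrogens by atom environment:
  2 × C: 2 H each → 4
  2 × C: 1 H each → 2
  1 × C: 3 H
  1 × C: no H
  1 × N: no H
  Total hydrogens = 9.
Molecular formula: C6H9N

C6H9N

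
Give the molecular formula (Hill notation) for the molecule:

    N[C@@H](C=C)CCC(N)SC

C7H16N2S

Heavy atoms from the SMILES: 7 C, 2 N, 1 S.
Implicit hydrogens by atom environment:
  3 × C: 2 H each → 6
  3 × C: 1 H each → 3
  2 × N: 2 H each → 4
  1 × C: 3 H
  1 × S: no H
  Total hydrogens = 16.
Molecular formula: C7H16N2S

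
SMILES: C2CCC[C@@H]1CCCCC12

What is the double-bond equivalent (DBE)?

2

Molecular formula from the SMILES: C10H18.
DoU = (2C + 2 + N − H − X)/2 = (2·10 + 2 + 0 − 18 − 0)/2 = 4/2 = 2.
(Structurally: 2 ring(s) + 0 π bond(s) = 2.)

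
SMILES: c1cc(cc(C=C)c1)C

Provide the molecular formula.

C9H10

Heavy atoms from the SMILES: 9 C.
Implicit hydrogens by atom environment:
  4 × C (aromatic): 1 H each → 4
  2 × C (aromatic): no H
  1 × C: 3 H
  1 × C: 2 H
  1 × C: 1 H
  Total hydrogens = 10.
Molecular formula: C9H10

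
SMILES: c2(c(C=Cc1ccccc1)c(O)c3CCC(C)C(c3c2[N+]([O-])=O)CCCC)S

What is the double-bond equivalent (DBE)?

11

Molecular formula from the SMILES: C23H27NO3S.
DoU = (2C + 2 + N − H − X)/2 = (2·23 + 2 + 1 − 27 − 0)/2 = 22/2 = 11.
(Structurally: 3 ring(s) + 8 π bond(s) = 11.)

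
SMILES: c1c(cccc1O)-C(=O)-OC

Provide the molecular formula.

Heavy atoms from the SMILES: 8 C, 3 O.
Implicit hydrogens by atom environment:
  4 × C (aromatic): 1 H each → 4
  2 × C (aromatic): no H
  2 × O: no H
  1 × C: 3 H
  1 × C: no H
  1 × O: 1 H
  Total hydrogens = 8.
Molecular formula: C8H8O3

C8H8O3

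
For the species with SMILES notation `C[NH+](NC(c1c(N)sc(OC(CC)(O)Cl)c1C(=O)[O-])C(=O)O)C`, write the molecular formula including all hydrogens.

Heavy atoms from the SMILES: 12 C, 1 Cl, 3 N, 6 O, 1 S.
Implicit hydrogens by atom environment:
  4 × C (aromatic): no H
  3 × C: 3 H each → 9
  3 × C: no H
  3 × O: no H
  2 × O: 1 H each → 2
  1 × C: 2 H
  1 × C: 1 H
  1 × Cl: no H
  1 × N: 2 H
  1 × N: 1 H
  1 × N (charge +1): 1 H
  1 × O (charge -1): no H
  1 × S (aromatic): no H
  Total hydrogens = 18.
Molecular formula: C12H18ClN3O6S

C12H18ClN3O6S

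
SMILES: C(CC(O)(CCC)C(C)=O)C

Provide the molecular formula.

Heavy atoms from the SMILES: 9 C, 2 O.
Implicit hydrogens by atom environment:
  4 × C: 2 H each → 8
  3 × C: 3 H each → 9
  2 × C: no H
  1 × O: 1 H
  1 × O: no H
  Total hydrogens = 18.
Molecular formula: C9H18O2

C9H18O2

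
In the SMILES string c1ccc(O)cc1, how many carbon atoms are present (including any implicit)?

6

The symbol for carbon appears 6 times in the SMILES. Lowercase c denotes aromatic carbon and counts toward C.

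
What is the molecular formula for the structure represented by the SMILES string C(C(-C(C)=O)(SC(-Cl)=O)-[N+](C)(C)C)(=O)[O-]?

Heavy atoms from the SMILES: 8 C, 1 Cl, 1 N, 4 O, 1 S.
Implicit hydrogens by atom environment:
  4 × C: 3 H each → 12
  4 × C: no H
  3 × O: no H
  1 × Cl: no H
  1 × N (charge +1): no H
  1 × O (charge -1): no H
  1 × S: no H
  Total hydrogens = 12.
Molecular formula: C8H12ClNO4S

C8H12ClNO4S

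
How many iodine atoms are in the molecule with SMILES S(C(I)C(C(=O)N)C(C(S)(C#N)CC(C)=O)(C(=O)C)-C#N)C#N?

The symbol for iodine appears 1 time in the SMILES.

1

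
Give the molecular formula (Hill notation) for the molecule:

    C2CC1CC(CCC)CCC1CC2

Heavy atoms from the SMILES: 13 C.
Implicit hydrogens by atom environment:
  9 × C: 2 H each → 18
  3 × C: 1 H each → 3
  1 × C: 3 H
  Total hydrogens = 24.
Molecular formula: C13H24

C13H24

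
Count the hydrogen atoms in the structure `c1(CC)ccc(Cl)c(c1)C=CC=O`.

Hydrogens are implicit in SMILES; fill each atom to its normal valence:
  3 × C (aromatic): 1 H each → 3
  3 × C: 1 H each → 3
  3 × C (aromatic): no H
  1 × C: 3 H
  1 × C: 2 H
  1 × Cl: no H
  1 × O: no H
  Total hydrogens = 11.

11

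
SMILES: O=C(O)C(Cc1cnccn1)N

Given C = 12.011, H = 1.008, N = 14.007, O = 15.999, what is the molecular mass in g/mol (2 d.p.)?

167.17

Molecular formula: C7H9N3O2.
M = 7×12.011 + 9×1.008 + 3×14.007 + 2×15.999 = 167.17 g/mol.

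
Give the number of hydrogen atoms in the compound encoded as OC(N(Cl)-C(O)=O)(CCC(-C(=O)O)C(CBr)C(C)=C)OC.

Hydrogens are implicit in SMILES; fill each atom to its normal valence:
  4 × C: 2 H each → 8
  4 × C: no H
  3 × O: 1 H each → 3
  3 × O: no H
  2 × C: 3 H each → 6
  2 × C: 1 H each → 2
  1 × Br: no H
  1 × Cl: no H
  1 × N: no H
  Total hydrogens = 19.

19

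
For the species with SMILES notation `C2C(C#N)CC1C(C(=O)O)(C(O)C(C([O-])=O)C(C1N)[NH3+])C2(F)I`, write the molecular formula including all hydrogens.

C13H17FIN3O5

Heavy atoms from the SMILES: 13 C, 1 F, 1 I, 3 N, 5 O.
Implicit hydrogens by atom environment:
  6 × C: 1 H each → 6
  5 × C: no H
  2 × C: 2 H each → 4
  2 × O: 1 H each → 2
  2 × O: no H
  1 × F: no H
  1 × I: no H
  1 × N (charge +1): 3 H
  1 × N: 2 H
  1 × N: no H
  1 × O (charge -1): no H
  Total hydrogens = 17.
Molecular formula: C13H17FIN3O5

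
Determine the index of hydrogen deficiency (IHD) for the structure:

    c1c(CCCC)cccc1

4

Molecular formula from the SMILES: C10H14.
DoU = (2C + 2 + N − H − X)/2 = (2·10 + 2 + 0 − 14 − 0)/2 = 8/2 = 4.
(Structurally: 1 ring(s) + 3 π bond(s) = 4.)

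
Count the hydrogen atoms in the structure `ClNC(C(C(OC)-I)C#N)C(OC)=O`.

Hydrogens are implicit in SMILES; fill each atom to its normal valence:
  3 × C: 1 H each → 3
  3 × O: no H
  2 × C: 3 H each → 6
  2 × C: no H
  1 × Cl: no H
  1 × I: no H
  1 × N: 1 H
  1 × N: no H
  Total hydrogens = 10.

10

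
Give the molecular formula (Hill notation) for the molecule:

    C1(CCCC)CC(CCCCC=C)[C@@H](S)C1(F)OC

Heavy atoms from the SMILES: 16 C, 1 F, 1 O, 1 S.
Implicit hydrogens by atom environment:
  9 × C: 2 H each → 18
  4 × C: 1 H each → 4
  2 × C: 3 H each → 6
  1 × C: no H
  1 × F: no H
  1 × O: no H
  1 × S: 1 H
  Total hydrogens = 29.
Molecular formula: C16H29FOS

C16H29FOS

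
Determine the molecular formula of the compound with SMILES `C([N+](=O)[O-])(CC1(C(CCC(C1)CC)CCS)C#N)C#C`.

Heavy atoms from the SMILES: 15 C, 2 N, 2 O, 1 S.
Implicit hydrogens by atom environment:
  7 × C: 2 H each → 14
  4 × C: 1 H each → 4
  3 × C: no H
  1 × C: 3 H
  1 × N: no H
  1 × N (charge +1): no H
  1 × O: no H
  1 × O (charge -1): no H
  1 × S: 1 H
  Total hydrogens = 22.
Molecular formula: C15H22N2O2S

C15H22N2O2S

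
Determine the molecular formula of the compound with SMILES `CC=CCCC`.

C6H12

Heavy atoms from the SMILES: 6 C.
Implicit hydrogens by atom environment:
  2 × C: 3 H each → 6
  2 × C: 2 H each → 4
  2 × C: 1 H each → 2
  Total hydrogens = 12.
Molecular formula: C6H12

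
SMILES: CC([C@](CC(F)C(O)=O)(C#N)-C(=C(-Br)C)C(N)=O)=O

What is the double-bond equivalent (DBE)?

6

Molecular formula from the SMILES: C11H12BrFN2O4.
DoU = (2C + 2 + N − H − X)/2 = (2·11 + 2 + 2 − 12 − 2)/2 = 12/2 = 6.
(Structurally: 0 ring(s) + 6 π bond(s) = 6.)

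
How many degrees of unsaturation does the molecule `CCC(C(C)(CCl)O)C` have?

Molecular formula from the SMILES: C7H15ClO.
DoU = (2C + 2 + N − H − X)/2 = (2·7 + 2 + 0 − 15 − 1)/2 = 0/2 = 0.
(Structurally: 0 ring(s) + 0 π bond(s) = 0.)

0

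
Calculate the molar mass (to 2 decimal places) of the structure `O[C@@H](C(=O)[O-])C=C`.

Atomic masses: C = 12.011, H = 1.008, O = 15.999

Molecular formula: C4H5O3-.
M = 4×12.011 + 5×1.008 + 3×15.999 = 101.08 g/mol.

101.08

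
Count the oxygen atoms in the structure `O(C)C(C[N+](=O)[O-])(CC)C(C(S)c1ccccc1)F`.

3

The symbol for oxygen appears 3 times in the SMILES.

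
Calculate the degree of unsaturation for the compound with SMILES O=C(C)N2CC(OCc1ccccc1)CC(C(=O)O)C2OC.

Molecular formula from the SMILES: C16H21NO5.
DoU = (2C + 2 + N − H − X)/2 = (2·16 + 2 + 1 − 21 − 0)/2 = 14/2 = 7.
(Structurally: 2 ring(s) + 5 π bond(s) = 7.)

7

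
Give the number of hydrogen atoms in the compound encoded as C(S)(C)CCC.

Hydrogens are implicit in SMILES; fill each atom to its normal valence:
  2 × C: 3 H each → 6
  2 × C: 2 H each → 4
  1 × C: 1 H
  1 × S: 1 H
  Total hydrogens = 12.

12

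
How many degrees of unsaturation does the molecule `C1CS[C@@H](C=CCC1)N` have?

2

Molecular formula from the SMILES: C7H13NS.
DoU = (2C + 2 + N − H − X)/2 = (2·7 + 2 + 1 − 13 − 0)/2 = 4/2 = 2.
(Structurally: 1 ring(s) + 1 π bond(s) = 2.)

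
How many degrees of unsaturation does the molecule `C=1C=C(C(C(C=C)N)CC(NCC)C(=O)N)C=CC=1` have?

Molecular formula from the SMILES: C15H23N3O.
DoU = (2C + 2 + N − H − X)/2 = (2·15 + 2 + 3 − 23 − 0)/2 = 12/2 = 6.
(Structurally: 1 ring(s) + 5 π bond(s) = 6.)

6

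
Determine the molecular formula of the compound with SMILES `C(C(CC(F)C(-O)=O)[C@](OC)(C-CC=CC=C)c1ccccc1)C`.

Heavy atoms from the SMILES: 20 C, 1 F, 3 O.
Implicit hydrogens by atom environment:
  5 × C: 2 H each → 10
  5 × C: 1 H each → 5
  5 × C (aromatic): 1 H each → 5
  2 × C: 3 H each → 6
  2 × C: no H
  2 × O: no H
  1 × C (aromatic): no H
  1 × F: no H
  1 × O: 1 H
  Total hydrogens = 27.
Molecular formula: C20H27FO3

C20H27FO3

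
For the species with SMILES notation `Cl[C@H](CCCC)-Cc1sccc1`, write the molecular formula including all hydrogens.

Heavy atoms from the SMILES: 10 C, 1 Cl, 1 S.
Implicit hydrogens by atom environment:
  4 × C: 2 H each → 8
  3 × C (aromatic): 1 H each → 3
  1 × C: 3 H
  1 × C: 1 H
  1 × C (aromatic): no H
  1 × Cl: no H
  1 × S (aromatic): no H
  Total hydrogens = 15.
Molecular formula: C10H15ClS

C10H15ClS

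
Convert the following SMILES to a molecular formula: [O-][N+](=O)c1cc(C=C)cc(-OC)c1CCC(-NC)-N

C13H19N3O3

Heavy atoms from the SMILES: 13 C, 3 N, 3 O.
Implicit hydrogens by atom environment:
  4 × C (aromatic): no H
  3 × C: 2 H each → 6
  2 × C: 3 H each → 6
  2 × C (aromatic): 1 H each → 2
  2 × C: 1 H each → 2
  2 × O: no H
  1 × N: 2 H
  1 × N: 1 H
  1 × N (charge +1): no H
  1 × O (charge -1): no H
  Total hydrogens = 19.
Molecular formula: C13H19N3O3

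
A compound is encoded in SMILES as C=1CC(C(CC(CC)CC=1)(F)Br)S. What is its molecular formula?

Heavy atoms from the SMILES: 1 Br, 10 C, 1 F, 1 S.
Implicit hydrogens by atom environment:
  4 × C: 2 H each → 8
  4 × C: 1 H each → 4
  1 × Br: no H
  1 × C: 3 H
  1 × C: no H
  1 × F: no H
  1 × S: 1 H
  Total hydrogens = 16.
Molecular formula: C10H16BrFS

C10H16BrFS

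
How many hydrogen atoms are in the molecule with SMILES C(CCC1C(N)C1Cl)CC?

Hydrogens are implicit in SMILES; fill each atom to its normal valence:
  4 × C: 2 H each → 8
  3 × C: 1 H each → 3
  1 × C: 3 H
  1 × Cl: no H
  1 × N: 2 H
  Total hydrogens = 16.

16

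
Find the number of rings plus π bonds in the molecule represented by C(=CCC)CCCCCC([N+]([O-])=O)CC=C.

Molecular formula from the SMILES: C13H23NO2.
DoU = (2C + 2 + N − H − X)/2 = (2·13 + 2 + 1 − 23 − 0)/2 = 6/2 = 3.
(Structurally: 0 ring(s) + 3 π bond(s) = 3.)

3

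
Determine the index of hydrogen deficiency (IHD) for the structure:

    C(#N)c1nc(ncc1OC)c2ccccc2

10

Molecular formula from the SMILES: C12H9N3O.
DoU = (2C + 2 + N − H − X)/2 = (2·12 + 2 + 3 − 9 − 0)/2 = 20/2 = 10.
(Structurally: 2 ring(s) + 8 π bond(s) = 10.)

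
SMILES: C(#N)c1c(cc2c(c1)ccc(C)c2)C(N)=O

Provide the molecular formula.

C13H10N2O

Heavy atoms from the SMILES: 13 C, 2 N, 1 O.
Implicit hydrogens by atom environment:
  5 × C (aromatic): 1 H each → 5
  5 × C (aromatic): no H
  2 × C: no H
  1 × C: 3 H
  1 × N: 2 H
  1 × N: no H
  1 × O: no H
  Total hydrogens = 10.
Molecular formula: C13H10N2O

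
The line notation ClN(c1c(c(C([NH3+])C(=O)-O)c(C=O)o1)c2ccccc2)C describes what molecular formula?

Heavy atoms from the SMILES: 14 C, 1 Cl, 2 N, 4 O.
Implicit hydrogens by atom environment:
  5 × C (aromatic): 1 H each → 5
  5 × C (aromatic): no H
  2 × C: 1 H each → 2
  2 × O: no H
  1 × C: 3 H
  1 × C: no H
  1 × Cl: no H
  1 × N (charge +1): 3 H
  1 × N: no H
  1 × O: 1 H
  1 × O (aromatic): no H
  Total hydrogens = 14.
Net charge +1.
Molecular formula: C14H14ClN2O4+

C14H14ClN2O4+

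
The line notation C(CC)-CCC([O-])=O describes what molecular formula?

C6H11O2-

Heavy atoms from the SMILES: 6 C, 2 O.
Implicit hydrogens by atom environment:
  4 × C: 2 H each → 8
  1 × C: 3 H
  1 × C: no H
  1 × O: no H
  1 × O (charge -1): no H
  Total hydrogens = 11.
Net charge -1.
Molecular formula: C6H11O2-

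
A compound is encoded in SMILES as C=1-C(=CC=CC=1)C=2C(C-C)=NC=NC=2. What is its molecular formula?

C12H12N2

Heavy atoms from the SMILES: 12 C, 2 N.
Implicit hydrogens by atom environment:
  7 × C (aromatic): 1 H each → 7
  3 × C (aromatic): no H
  2 × N (aromatic): no H
  1 × C: 3 H
  1 × C: 2 H
  Total hydrogens = 12.
Molecular formula: C12H12N2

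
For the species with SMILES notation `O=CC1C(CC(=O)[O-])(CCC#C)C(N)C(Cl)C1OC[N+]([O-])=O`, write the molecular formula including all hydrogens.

C13H16ClN2O6-

Heavy atoms from the SMILES: 13 C, 1 Cl, 2 N, 6 O.
Implicit hydrogens by atom environment:
  6 × C: 1 H each → 6
  4 × C: 2 H each → 8
  4 × O: no H
  3 × C: no H
  2 × O (charge -1): no H
  1 × Cl: no H
  1 × N: 2 H
  1 × N (charge +1): no H
  Total hydrogens = 16.
Net charge -1.
Molecular formula: C13H16ClN2O6-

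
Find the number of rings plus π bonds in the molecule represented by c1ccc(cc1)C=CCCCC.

Molecular formula from the SMILES: C12H16.
DoU = (2C + 2 + N − H − X)/2 = (2·12 + 2 + 0 − 16 − 0)/2 = 10/2 = 5.
(Structurally: 1 ring(s) + 4 π bond(s) = 5.)

5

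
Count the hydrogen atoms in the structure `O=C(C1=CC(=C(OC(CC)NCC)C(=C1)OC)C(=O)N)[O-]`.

Hydrogens are implicit in SMILES; fill each atom to its normal valence:
  4 × C (aromatic): no H
  4 × O: no H
  3 × C: 3 H each → 9
  2 × C: 2 H each → 4
  2 × C (aromatic): 1 H each → 2
  2 × C: no H
  1 × C: 1 H
  1 × N: 2 H
  1 × N: 1 H
  1 × O (charge -1): no H
  Total hydrogens = 19.

19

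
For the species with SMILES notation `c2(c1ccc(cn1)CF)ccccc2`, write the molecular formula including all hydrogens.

C12H10FN

Heavy atoms from the SMILES: 12 C, 1 F, 1 N.
Implicit hydrogens by atom environment:
  8 × C (aromatic): 1 H each → 8
  3 × C (aromatic): no H
  1 × C: 2 H
  1 × F: no H
  1 × N (aromatic): no H
  Total hydrogens = 10.
Molecular formula: C12H10FN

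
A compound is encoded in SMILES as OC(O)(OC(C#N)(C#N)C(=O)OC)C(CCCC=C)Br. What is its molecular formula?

C12H15BrN2O5

Heavy atoms from the SMILES: 1 Br, 12 C, 2 N, 5 O.
Implicit hydrogens by atom environment:
  5 × C: no H
  4 × C: 2 H each → 8
  3 × O: no H
  2 × C: 1 H each → 2
  2 × N: no H
  2 × O: 1 H each → 2
  1 × Br: no H
  1 × C: 3 H
  Total hydrogens = 15.
Molecular formula: C12H15BrN2O5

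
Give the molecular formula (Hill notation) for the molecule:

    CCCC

C4H10

Heavy atoms from the SMILES: 4 C.
Implicit hydrogens by atom environment:
  2 × C: 3 H each → 6
  2 × C: 2 H each → 4
  Total hydrogens = 10.
Molecular formula: C4H10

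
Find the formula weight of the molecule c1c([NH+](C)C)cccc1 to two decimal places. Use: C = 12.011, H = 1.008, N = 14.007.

122.19

Molecular formula: C8H12N+.
M = 8×12.011 + 12×1.008 + 1×14.007 = 122.19 g/mol.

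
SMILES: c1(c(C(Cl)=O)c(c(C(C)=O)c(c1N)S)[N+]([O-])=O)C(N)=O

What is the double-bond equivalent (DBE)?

8

Molecular formula from the SMILES: C10H8ClN3O5S.
DoU = (2C + 2 + N − H − X)/2 = (2·10 + 2 + 3 − 8 − 1)/2 = 16/2 = 8.
(Structurally: 1 ring(s) + 7 π bond(s) = 8.)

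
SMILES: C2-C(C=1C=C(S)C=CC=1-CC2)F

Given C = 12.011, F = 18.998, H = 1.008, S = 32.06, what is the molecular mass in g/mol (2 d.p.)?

182.26

Molecular formula: C10H11FS.
M = 10×12.011 + 1×18.998 + 11×1.008 + 1×32.06 = 182.26 g/mol.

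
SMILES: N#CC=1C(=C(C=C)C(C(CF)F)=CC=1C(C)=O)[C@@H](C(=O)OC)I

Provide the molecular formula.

C16H14F2INO3

Heavy atoms from the SMILES: 16 C, 2 F, 1 I, 1 N, 3 O.
Implicit hydrogens by atom environment:
  5 × C (aromatic): no H
  3 × C: 1 H each → 3
  3 × C: no H
  3 × O: no H
  2 × C: 3 H each → 6
  2 × C: 2 H each → 4
  2 × F: no H
  1 × C (aromatic): 1 H
  1 × I: no H
  1 × N: no H
  Total hydrogens = 14.
Molecular formula: C16H14F2INO3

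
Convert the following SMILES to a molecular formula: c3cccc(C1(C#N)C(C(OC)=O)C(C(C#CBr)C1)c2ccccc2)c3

Heavy atoms from the SMILES: 1 Br, 22 C, 1 N, 2 O.
Implicit hydrogens by atom environment:
  10 × C (aromatic): 1 H each → 10
  5 × C: no H
  3 × C: 1 H each → 3
  2 × C (aromatic): no H
  2 × O: no H
  1 × Br: no H
  1 × C: 3 H
  1 × C: 2 H
  1 × N: no H
  Total hydrogens = 18.
Molecular formula: C22H18BrNO2

C22H18BrNO2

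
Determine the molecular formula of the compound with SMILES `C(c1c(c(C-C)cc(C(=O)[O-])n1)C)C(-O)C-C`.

Heavy atoms from the SMILES: 13 C, 1 N, 3 O.
Implicit hydrogens by atom environment:
  4 × C (aromatic): no H
  3 × C: 3 H each → 9
  3 × C: 2 H each → 6
  1 × C (aromatic): 1 H
  1 × C: 1 H
  1 × C: no H
  1 × N (aromatic): no H
  1 × O: 1 H
  1 × O: no H
  1 × O (charge -1): no H
  Total hydrogens = 18.
Net charge -1.
Molecular formula: C13H18NO3-

C13H18NO3-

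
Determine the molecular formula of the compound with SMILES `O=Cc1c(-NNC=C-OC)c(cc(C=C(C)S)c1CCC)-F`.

Heavy atoms from the SMILES: 16 C, 1 F, 2 N, 2 O, 1 S.
Implicit hydrogens by atom environment:
  5 × C (aromatic): no H
  4 × C: 1 H each → 4
  3 × C: 3 H each → 9
  2 × C: 2 H each → 4
  2 × N: 1 H each → 2
  2 × O: no H
  1 × C (aromatic): 1 H
  1 × C: no H
  1 × F: no H
  1 × S: 1 H
  Total hydrogens = 21.
Molecular formula: C16H21FN2O2S

C16H21FN2O2S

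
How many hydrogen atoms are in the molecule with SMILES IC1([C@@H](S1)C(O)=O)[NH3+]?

Hydrogens are implicit in SMILES; fill each atom to its normal valence:
  2 × C: no H
  1 × C: 1 H
  1 × I: no H
  1 × N (charge +1): 3 H
  1 × O: 1 H
  1 × O: no H
  1 × S: no H
  Total hydrogens = 5.

5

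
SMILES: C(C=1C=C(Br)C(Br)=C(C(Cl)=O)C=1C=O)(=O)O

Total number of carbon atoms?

9

The symbol for carbon appears 9 times in the SMILES. (Cl is a single chlorine, not C + l.)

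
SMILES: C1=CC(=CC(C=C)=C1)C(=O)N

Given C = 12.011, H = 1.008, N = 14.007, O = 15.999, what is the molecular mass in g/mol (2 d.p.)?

Molecular formula: C9H9NO.
M = 9×12.011 + 9×1.008 + 1×14.007 + 1×15.999 = 147.18 g/mol.

147.18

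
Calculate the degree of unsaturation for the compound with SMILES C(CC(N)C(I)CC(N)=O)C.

1

Molecular formula from the SMILES: C7H15IN2O.
DoU = (2C + 2 + N − H − X)/2 = (2·7 + 2 + 2 − 15 − 1)/2 = 2/2 = 1.
(Structurally: 0 ring(s) + 1 π bond(s) = 1.)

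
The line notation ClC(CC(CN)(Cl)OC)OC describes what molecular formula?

Heavy atoms from the SMILES: 6 C, 2 Cl, 1 N, 2 O.
Implicit hydrogens by atom environment:
  2 × C: 3 H each → 6
  2 × C: 2 H each → 4
  2 × Cl: no H
  2 × O: no H
  1 × C: 1 H
  1 × C: no H
  1 × N: 2 H
  Total hydrogens = 13.
Molecular formula: C6H13Cl2NO2

C6H13Cl2NO2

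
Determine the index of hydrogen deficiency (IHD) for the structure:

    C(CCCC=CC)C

Molecular formula from the SMILES: C8H16.
DoU = (2C + 2 + N − H − X)/2 = (2·8 + 2 + 0 − 16 − 0)/2 = 2/2 = 1.
(Structurally: 0 ring(s) + 1 π bond(s) = 1.)

1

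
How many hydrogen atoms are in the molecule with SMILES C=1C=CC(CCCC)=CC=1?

Hydrogens are implicit in SMILES; fill each atom to its normal valence:
  5 × C (aromatic): 1 H each → 5
  3 × C: 2 H each → 6
  1 × C: 3 H
  1 × C (aromatic): no H
  Total hydrogens = 14.

14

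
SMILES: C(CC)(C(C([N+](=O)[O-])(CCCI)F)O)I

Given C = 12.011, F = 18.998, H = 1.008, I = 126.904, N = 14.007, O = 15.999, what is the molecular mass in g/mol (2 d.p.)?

445.01

Molecular formula: C8H14FI2NO3.
M = 8×12.011 + 1×18.998 + 14×1.008 + 2×126.904 + 1×14.007 + 3×15.999 = 445.01 g/mol.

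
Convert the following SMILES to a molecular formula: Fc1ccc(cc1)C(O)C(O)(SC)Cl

Heavy atoms from the SMILES: 9 C, 1 Cl, 1 F, 2 O, 1 S.
Implicit hydrogens by atom environment:
  4 × C (aromatic): 1 H each → 4
  2 × C (aromatic): no H
  2 × O: 1 H each → 2
  1 × C: 3 H
  1 × C: 1 H
  1 × C: no H
  1 × Cl: no H
  1 × F: no H
  1 × S: no H
  Total hydrogens = 10.
Molecular formula: C9H10ClFO2S

C9H10ClFO2S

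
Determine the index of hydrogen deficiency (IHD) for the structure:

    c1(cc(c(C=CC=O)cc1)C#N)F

8

Molecular formula from the SMILES: C10H6FNO.
DoU = (2C + 2 + N − H − X)/2 = (2·10 + 2 + 1 − 6 − 1)/2 = 16/2 = 8.
(Structurally: 1 ring(s) + 7 π bond(s) = 8.)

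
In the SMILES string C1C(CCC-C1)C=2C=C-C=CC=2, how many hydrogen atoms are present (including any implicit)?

16

Hydrogens are implicit in SMILES; fill each atom to its normal valence:
  5 × C: 2 H each → 10
  5 × C (aromatic): 1 H each → 5
  1 × C: 1 H
  1 × C (aromatic): no H
  Total hydrogens = 16.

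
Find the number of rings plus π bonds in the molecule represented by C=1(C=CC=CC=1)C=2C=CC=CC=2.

Molecular formula from the SMILES: C12H10.
DoU = (2C + 2 + N − H − X)/2 = (2·12 + 2 + 0 − 10 − 0)/2 = 16/2 = 8.
(Structurally: 2 ring(s) + 6 π bond(s) = 8.)

8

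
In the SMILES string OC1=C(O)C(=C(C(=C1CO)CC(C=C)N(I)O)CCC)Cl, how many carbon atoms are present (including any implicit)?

14

The symbol for carbon appears 14 times in the SMILES. (Cl is a single chlorine, not C + l.)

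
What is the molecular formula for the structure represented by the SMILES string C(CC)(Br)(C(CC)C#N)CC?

Heavy atoms from the SMILES: 1 Br, 9 C, 1 N.
Implicit hydrogens by atom environment:
  3 × C: 3 H each → 9
  3 × C: 2 H each → 6
  2 × C: no H
  1 × Br: no H
  1 × C: 1 H
  1 × N: no H
  Total hydrogens = 16.
Molecular formula: C9H16BrN

C9H16BrN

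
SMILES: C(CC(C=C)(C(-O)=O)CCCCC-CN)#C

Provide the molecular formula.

Heavy atoms from the SMILES: 13 C, 1 N, 2 O.
Implicit hydrogens by atom environment:
  8 × C: 2 H each → 16
  3 × C: no H
  2 × C: 1 H each → 2
  1 × N: 2 H
  1 × O: 1 H
  1 × O: no H
  Total hydrogens = 21.
Molecular formula: C13H21NO2

C13H21NO2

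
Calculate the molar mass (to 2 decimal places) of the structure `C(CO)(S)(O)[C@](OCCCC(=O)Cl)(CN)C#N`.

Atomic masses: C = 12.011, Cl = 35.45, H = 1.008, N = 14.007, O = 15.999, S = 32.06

Molecular formula: C9H15ClN2O4S.
M = 9×12.011 + 1×35.45 + 15×1.008 + 2×14.007 + 4×15.999 + 1×32.06 = 282.74 g/mol.

282.74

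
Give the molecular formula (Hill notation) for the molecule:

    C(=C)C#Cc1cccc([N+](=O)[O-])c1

Heavy atoms from the SMILES: 10 C, 1 N, 2 O.
Implicit hydrogens by atom environment:
  4 × C (aromatic): 1 H each → 4
  2 × C (aromatic): no H
  2 × C: no H
  1 × C: 2 H
  1 × C: 1 H
  1 × N (charge +1): no H
  1 × O: no H
  1 × O (charge -1): no H
  Total hydrogens = 7.
Molecular formula: C10H7NO2

C10H7NO2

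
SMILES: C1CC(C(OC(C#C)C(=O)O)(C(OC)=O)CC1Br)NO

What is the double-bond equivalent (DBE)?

Molecular formula from the SMILES: C12H16BrNO6.
DoU = (2C + 2 + N − H − X)/2 = (2·12 + 2 + 1 − 16 − 1)/2 = 10/2 = 5.
(Structurally: 1 ring(s) + 4 π bond(s) = 5.)

5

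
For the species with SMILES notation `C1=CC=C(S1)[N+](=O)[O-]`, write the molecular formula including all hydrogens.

C4H3NO2S

Heavy atoms from the SMILES: 4 C, 1 N, 2 O, 1 S.
Implicit hydrogens by atom environment:
  3 × C (aromatic): 1 H each → 3
  1 × C (aromatic): no H
  1 × N (charge +1): no H
  1 × O: no H
  1 × O (charge -1): no H
  1 × S (aromatic): no H
  Total hydrogens = 3.
Molecular formula: C4H3NO2S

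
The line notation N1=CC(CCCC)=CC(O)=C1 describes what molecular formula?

C9H13NO

Heavy atoms from the SMILES: 9 C, 1 N, 1 O.
Implicit hydrogens by atom environment:
  3 × C: 2 H each → 6
  3 × C (aromatic): 1 H each → 3
  2 × C (aromatic): no H
  1 × C: 3 H
  1 × N (aromatic): no H
  1 × O: 1 H
  Total hydrogens = 13.
Molecular formula: C9H13NO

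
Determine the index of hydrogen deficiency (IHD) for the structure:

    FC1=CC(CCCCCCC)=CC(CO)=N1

4

Molecular formula from the SMILES: C13H20FNO.
DoU = (2C + 2 + N − H − X)/2 = (2·13 + 2 + 1 − 20 − 1)/2 = 8/2 = 4.
(Structurally: 1 ring(s) + 3 π bond(s) = 4.)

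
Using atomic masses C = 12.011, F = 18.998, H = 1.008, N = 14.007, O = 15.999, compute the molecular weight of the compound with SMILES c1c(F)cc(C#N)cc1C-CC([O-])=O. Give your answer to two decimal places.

192.17

Molecular formula: C10H7FNO2-.
M = 10×12.011 + 1×18.998 + 7×1.008 + 1×14.007 + 2×15.999 = 192.17 g/mol.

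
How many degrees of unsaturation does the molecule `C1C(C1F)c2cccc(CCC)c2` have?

5

Molecular formula from the SMILES: C12H15F.
DoU = (2C + 2 + N − H − X)/2 = (2·12 + 2 + 0 − 15 − 1)/2 = 10/2 = 5.
(Structurally: 2 ring(s) + 3 π bond(s) = 5.)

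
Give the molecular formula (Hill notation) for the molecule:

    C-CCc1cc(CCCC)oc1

C11H18O

Heavy atoms from the SMILES: 11 C, 1 O.
Implicit hydrogens by atom environment:
  5 × C: 2 H each → 10
  2 × C: 3 H each → 6
  2 × C (aromatic): 1 H each → 2
  2 × C (aromatic): no H
  1 × O (aromatic): no H
  Total hydrogens = 18.
Molecular formula: C11H18O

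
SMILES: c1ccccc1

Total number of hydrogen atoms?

6

Hydrogens are implicit in SMILES; fill each atom to its normal valence:
  6 × C (aromatic): 1 H each → 6
  Total hydrogens = 6.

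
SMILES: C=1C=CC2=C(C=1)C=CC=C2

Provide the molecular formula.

C10H8

Heavy atoms from the SMILES: 10 C.
Implicit hydrogens by atom environment:
  8 × C (aromatic): 1 H each → 8
  2 × C (aromatic): no H
  Total hydrogens = 8.
Molecular formula: C10H8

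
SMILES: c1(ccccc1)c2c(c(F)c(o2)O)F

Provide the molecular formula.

Heavy atoms from the SMILES: 10 C, 2 F, 2 O.
Implicit hydrogens by atom environment:
  5 × C (aromatic): 1 H each → 5
  5 × C (aromatic): no H
  2 × F: no H
  1 × O: 1 H
  1 × O (aromatic): no H
  Total hydrogens = 6.
Molecular formula: C10H6F2O2

C10H6F2O2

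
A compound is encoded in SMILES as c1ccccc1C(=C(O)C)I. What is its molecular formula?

C9H9IO

Heavy atoms from the SMILES: 9 C, 1 I, 1 O.
Implicit hydrogens by atom environment:
  5 × C (aromatic): 1 H each → 5
  2 × C: no H
  1 × C: 3 H
  1 × C (aromatic): no H
  1 × I: no H
  1 × O: 1 H
  Total hydrogens = 9.
Molecular formula: C9H9IO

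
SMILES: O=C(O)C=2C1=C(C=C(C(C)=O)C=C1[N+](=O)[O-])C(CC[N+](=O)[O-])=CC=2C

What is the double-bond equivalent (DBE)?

11

Molecular formula from the SMILES: C16H14N2O7.
DoU = (2C + 2 + N − H − X)/2 = (2·16 + 2 + 2 − 14 − 0)/2 = 22/2 = 11.
(Structurally: 2 ring(s) + 9 π bond(s) = 11.)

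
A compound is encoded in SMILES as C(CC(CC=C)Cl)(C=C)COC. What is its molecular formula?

C10H17ClO

Heavy atoms from the SMILES: 10 C, 1 Cl, 1 O.
Implicit hydrogens by atom environment:
  5 × C: 2 H each → 10
  4 × C: 1 H each → 4
  1 × C: 3 H
  1 × Cl: no H
  1 × O: no H
  Total hydrogens = 17.
Molecular formula: C10H17ClO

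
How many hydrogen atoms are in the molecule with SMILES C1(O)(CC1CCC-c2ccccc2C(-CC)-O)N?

23

Hydrogens are implicit in SMILES; fill each atom to its normal valence:
  5 × C: 2 H each → 10
  4 × C (aromatic): 1 H each → 4
  2 × C: 1 H each → 2
  2 × C (aromatic): no H
  2 × O: 1 H each → 2
  1 × C: 3 H
  1 × C: no H
  1 × N: 2 H
  Total hydrogens = 23.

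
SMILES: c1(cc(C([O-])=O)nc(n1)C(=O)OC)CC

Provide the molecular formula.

Heavy atoms from the SMILES: 9 C, 2 N, 4 O.
Implicit hydrogens by atom environment:
  3 × C (aromatic): no H
  3 × O: no H
  2 × C: 3 H each → 6
  2 × C: no H
  2 × N (aromatic): no H
  1 × C: 2 H
  1 × C (aromatic): 1 H
  1 × O (charge -1): no H
  Total hydrogens = 9.
Net charge -1.
Molecular formula: C9H9N2O4-

C9H9N2O4-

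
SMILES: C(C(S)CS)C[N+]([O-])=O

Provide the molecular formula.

Heavy atoms from the SMILES: 4 C, 1 N, 2 O, 2 S.
Implicit hydrogens by atom environment:
  3 × C: 2 H each → 6
  2 × S: 1 H each → 2
  1 × C: 1 H
  1 × N (charge +1): no H
  1 × O: no H
  1 × O (charge -1): no H
  Total hydrogens = 9.
Molecular formula: C4H9NO2S2

C4H9NO2S2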